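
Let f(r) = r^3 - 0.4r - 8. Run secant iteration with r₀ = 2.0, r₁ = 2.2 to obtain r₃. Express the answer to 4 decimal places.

f(2.0) = -0.800000, f(2.2) = 1.768000
r₂ = 2.200000 − 1.768000·(2.200000 − 2.000000) / (1.768000 − (-0.800000)) = 2.200000 − (0.353600)/(2.568000) = 2.062305
f(2.062305) = -0.053725
r₃ = 2.062305 − (-0.053725)·(2.062305 − 2.200000) / (-0.053725 − 1.768000) = 2.062305 − (0.007398)/(-1.821725) = 2.066366

2.0664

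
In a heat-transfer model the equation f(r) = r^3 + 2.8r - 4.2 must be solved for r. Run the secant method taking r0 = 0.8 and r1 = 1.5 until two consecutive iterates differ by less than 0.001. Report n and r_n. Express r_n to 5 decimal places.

f(0.8) = -1.4480000, f(1.5) = 3.3750000
r2 = 1.5000000 − 3.3750000·(0.7000000)/(4.8230000) = 1.0101597;  |Δ| = 0.4898403
f(1.0101597) = -0.3407633
r3 = 1.0101597 − (-0.3407633)·(-0.4898403)/(-3.7157633) = 1.0550817;  |Δ| = 0.0449220
f(1.0550817) = -0.0712572
r4 = 1.0550817 − (-0.0712572)·(0.0449220)/(0.2695061) = 1.0669590;  |Δ| = 0.0118773
f(1.0669590) = 0.0021131
r5 = 1.0669590 − 0.0021131·(0.0118773)/(0.0733702) = 1.0666170;  |Δ| = 0.0003421
|r5 − r4| = 0.0003421 < 0.001

n = 5, r_n = 1.06662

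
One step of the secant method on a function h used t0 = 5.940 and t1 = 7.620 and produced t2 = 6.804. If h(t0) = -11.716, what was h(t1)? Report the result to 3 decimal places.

11.065

The secant line through (5.940, -11.716) and (7.620, h(t1)) crosses zero at t2 = 6.804.
So (5.940, -11.716), (7.620, h(t1)), (6.804, 0) are collinear:
h(t1) = -11.716 · (7.620 − 6.804) / (5.940 − 6.804) = -11.716 · (0.81600)/(-0.86400) = 11.06511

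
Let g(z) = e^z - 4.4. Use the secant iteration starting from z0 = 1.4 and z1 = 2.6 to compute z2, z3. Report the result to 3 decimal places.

g(1.4) = -0.34480, g(2.6) = 9.06374
z2 = 2.60000 − 9.06374·(2.60000 − 1.40000) / (9.06374 − (-0.34480)) = 2.60000 − (10.87649)/(9.40854) = 1.44398
g(1.44398) = -0.16248
z3 = 1.44398 − (-0.16248)·(1.44398 − 2.60000) / (-0.16248 − 9.06374) = 1.44398 − (0.18784)/(-9.22622) = 1.46434

1.444, 1.464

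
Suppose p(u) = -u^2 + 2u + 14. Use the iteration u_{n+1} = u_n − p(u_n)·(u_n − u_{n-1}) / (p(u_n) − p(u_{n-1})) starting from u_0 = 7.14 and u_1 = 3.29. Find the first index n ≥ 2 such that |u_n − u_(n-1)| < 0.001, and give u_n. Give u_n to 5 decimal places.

p(7.14) = -22.6996000, p(3.29) = 9.7559000
u_2 = 3.2900000 − 9.7559000·(-3.8500000)/(32.4555000) = 4.4472835;  |Δ| = 1.1572835
p(4.4472835) = 3.1162364
u_3 = 4.4472835 − 3.1162364·(1.1572835)/(-6.6396636) = 4.9904389;  |Δ| = 0.5431554
p(4.9904389) = -0.9236025
u_4 = 4.9904389 − (-0.9236025)·(0.5431554)/(-4.0398389) = 4.8662607;  |Δ| = 0.1241781
p(4.8662607) = 0.0520278
u_5 = 4.8662607 − 0.0520278·(-0.1241781)/(0.9756303) = 4.8728828;  |Δ| = 0.0066221
p(4.8728828) = 0.0007785
u_6 = 4.8728828 − 0.0007785·(0.0066221)/(-0.0512493) = 4.8729834;  |Δ| = 0.0001006
|u_6 − u_5| = 0.0001006 < 0.001

n = 6, u_n = 4.87298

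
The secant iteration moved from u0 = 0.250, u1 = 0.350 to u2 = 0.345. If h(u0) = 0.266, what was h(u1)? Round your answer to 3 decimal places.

-0.014

The secant line through (0.250, 0.266) and (0.350, h(u1)) crosses zero at u2 = 0.345.
So (0.250, 0.266), (0.350, h(u1)), (0.345, 0) are collinear:
h(u1) = 0.266 · (0.350 − 0.345) / (0.250 − 0.345) = 0.266 · (0.00500)/(-0.09500) = -0.01400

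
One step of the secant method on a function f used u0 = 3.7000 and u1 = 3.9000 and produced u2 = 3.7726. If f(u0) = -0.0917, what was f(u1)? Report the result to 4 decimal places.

The secant line through (3.7000, -0.0917) and (3.9000, f(u1)) crosses zero at u2 = 3.7726.
So (3.7000, -0.0917), (3.9000, f(u1)), (3.7726, 0) are collinear:
f(u1) = -0.0917 · (3.9000 − 3.7726) / (3.7000 − 3.7726) = -0.0917 · (0.127400)/(-0.072600) = 0.160917

0.1609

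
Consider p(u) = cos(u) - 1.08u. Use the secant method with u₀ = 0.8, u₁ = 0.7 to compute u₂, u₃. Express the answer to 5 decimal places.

0.70502, 0.70512

p(0.8) = -0.1672933, p(0.7) = 0.0088422
u₂ = 0.7000000 − 0.0088422·(0.7000000 − 0.8000000) / (0.0088422 − (-0.1672933)) = 0.7000000 − (-0.0008842)/(0.1761355) = 0.7050201
p(0.7050201) = 0.0001768
u₃ = 0.7050201 − 0.0001768·(0.7050201 − 0.7000000) / (0.0001768 − 0.0088422) = 0.7050201 − (0.0000009)/(-0.0086654) = 0.7051225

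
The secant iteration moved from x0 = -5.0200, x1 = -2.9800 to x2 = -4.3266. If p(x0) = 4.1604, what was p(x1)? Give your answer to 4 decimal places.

The secant line through (-5.0200, 4.1604) and (-2.9800, p(x1)) crosses zero at x2 = -4.3266.
So (-5.0200, 4.1604), (-2.9800, p(x1)), (-4.3266, 0) are collinear:
p(x1) = 4.1604 · (-2.9800 − (-4.3266)) / (-5.0200 − (-4.3266)) = 4.1604 · (1.346600)/(-0.693400) = -8.079600

-8.0796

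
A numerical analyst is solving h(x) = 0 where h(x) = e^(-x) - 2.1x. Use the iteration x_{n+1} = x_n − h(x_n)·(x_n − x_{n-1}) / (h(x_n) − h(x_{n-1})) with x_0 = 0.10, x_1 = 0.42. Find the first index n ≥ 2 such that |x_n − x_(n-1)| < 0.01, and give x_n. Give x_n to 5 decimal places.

n = 3, x_n = 0.33918

h(0.10) = 0.6948374, h(0.42) = -0.2249532
x_2 = 0.4200000 − (-0.2249532)·(0.3200000)/(-0.9197906) = 0.3417376;  |Δ| = 0.0782624
h(0.3417376) = -0.0071143
x_3 = 0.3417376 − (-0.0071143)·(-0.0782624)/(0.2178388) = 0.3391817;  |Δ| = 0.0025560
|x_3 − x_2| = 0.0025560 < 0.01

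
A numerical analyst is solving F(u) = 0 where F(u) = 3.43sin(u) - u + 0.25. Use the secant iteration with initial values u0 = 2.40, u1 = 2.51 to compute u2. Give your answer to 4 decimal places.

F(2.40) = 0.166839, F(2.51) = -0.234822
u2 = 2.510000 − (-0.234822)·(2.510000 − 2.400000) / (-0.234822 − 0.166839) = 2.510000 − (-0.025830)/(-0.401661) = 2.445691

2.4457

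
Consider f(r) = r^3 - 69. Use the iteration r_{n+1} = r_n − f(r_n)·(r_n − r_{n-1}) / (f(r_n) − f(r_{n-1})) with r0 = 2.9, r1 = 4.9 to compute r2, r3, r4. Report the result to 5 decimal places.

3.85670, 4.05806, 4.10429

f(2.9) = -44.6110000, f(4.9) = 48.6490000
r2 = 4.9000000 − 48.6490000·(4.9000000 − 2.9000000) / (48.6490000 − (-44.6110000)) = 4.9000000 − (97.2980000)/(93.2600000) = 3.8567017
f(3.8567017) = -11.6348484
r3 = 3.8567017 − (-11.6348484)·(3.8567017 − 4.9000000) / (-11.6348484 − 48.6490000) = 3.8567017 − (12.1386176)/(-60.2838484) = 4.0580594
f(4.0580594) = -2.1725022
r4 = 4.0580594 − (-2.1725022)·(4.0580594 − 3.8567017) / (-2.1725022 − (-11.6348484)) = 4.0580594 − (-0.4374501)/(9.4623462) = 4.1042900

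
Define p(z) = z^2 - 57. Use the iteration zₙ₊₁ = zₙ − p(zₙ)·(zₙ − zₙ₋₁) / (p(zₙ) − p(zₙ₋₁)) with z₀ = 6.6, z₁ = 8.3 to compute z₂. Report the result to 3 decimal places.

p(6.6) = -13.44000, p(8.3) = 11.89000
z₂ = 8.30000 − 11.89000·(8.30000 − 6.60000) / (11.89000 − (-13.44000)) = 8.30000 − (20.21300)/(25.33000) = 7.50201

7.502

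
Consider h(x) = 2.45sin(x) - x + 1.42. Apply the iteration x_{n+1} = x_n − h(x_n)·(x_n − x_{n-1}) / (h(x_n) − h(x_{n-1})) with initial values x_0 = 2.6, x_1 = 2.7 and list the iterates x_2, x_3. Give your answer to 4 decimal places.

2.6263, 2.6266

h(2.6) = 0.082978, h(2.7) = -0.232919
x_2 = 2.700000 − (-0.232919)·(2.700000 − 2.600000) / (-0.232919 − 0.082978) = 2.700000 − (-0.023292)/(-0.315898) = 2.626267
h(2.626267) = 0.001136
x_3 = 2.626267 − 0.001136·(2.626267 − 2.700000) / (0.001136 − (-0.232919)) = 2.626267 − (-0.000084)/(0.234055) = 2.626625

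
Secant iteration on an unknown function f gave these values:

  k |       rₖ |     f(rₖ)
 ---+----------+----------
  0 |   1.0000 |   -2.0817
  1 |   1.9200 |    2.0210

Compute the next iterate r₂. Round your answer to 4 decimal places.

1.4668

r₂ = 1.9200 − 2.0210·(1.9200 − 1.0000) / (2.0210 − (-2.0817))
   = 1.9200 − (1.859320)/(4.102700) = 1.466806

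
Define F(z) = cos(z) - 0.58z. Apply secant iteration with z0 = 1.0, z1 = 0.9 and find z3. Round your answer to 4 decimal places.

0.9719

F(1.0) = -0.039698, F(0.9) = 0.099610
z2 = 0.900000 − 0.099610·(0.900000 − 1.000000) / (0.099610 − (-0.039698)) = 0.900000 − (-0.009961)/(0.139308) = 0.971504
F(0.971504) = 0.000587
z3 = 0.971504 − 0.000587·(0.971504 − 0.900000) / (0.000587 − 0.099610) = 0.971504 − (0.000042)/(-0.099023) = 0.971927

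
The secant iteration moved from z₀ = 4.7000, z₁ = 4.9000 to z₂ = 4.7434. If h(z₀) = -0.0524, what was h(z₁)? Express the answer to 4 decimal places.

The secant line through (4.7000, -0.0524) and (4.9000, h(z₁)) crosses zero at z₂ = 4.7434.
So (4.7000, -0.0524), (4.9000, h(z₁)), (4.7434, 0) are collinear:
h(z₁) = -0.0524 · (4.9000 − 4.7434) / (4.7000 − 4.7434) = -0.0524 · (0.156600)/(-0.043400) = 0.189075

0.1891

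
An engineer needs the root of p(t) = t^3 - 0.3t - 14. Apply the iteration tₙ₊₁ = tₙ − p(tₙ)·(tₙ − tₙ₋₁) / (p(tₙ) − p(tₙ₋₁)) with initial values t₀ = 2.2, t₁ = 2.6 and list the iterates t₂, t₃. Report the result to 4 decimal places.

2.4357, 2.4507

p(2.2) = -4.012000, p(2.6) = 2.796000
t₂ = 2.600000 − 2.796000·(2.600000 − 2.200000) / (2.796000 − (-4.012000)) = 2.600000 − (1.118400)/(6.808000) = 2.435723
p(2.435723) = -0.280195
t₃ = 2.435723 − (-0.280195)·(2.435723 − 2.600000) / (-0.280195 − 2.796000) = 2.435723 − (0.046030)/(-3.076195) = 2.450686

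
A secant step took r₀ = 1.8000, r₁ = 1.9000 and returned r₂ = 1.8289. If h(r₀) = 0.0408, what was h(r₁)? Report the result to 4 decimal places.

The secant line through (1.8000, 0.0408) and (1.9000, h(r₁)) crosses zero at r₂ = 1.8289.
So (1.8000, 0.0408), (1.9000, h(r₁)), (1.8289, 0) are collinear:
h(r₁) = 0.0408 · (1.9000 − 1.8289) / (1.8000 − 1.8289) = 0.0408 · (0.071100)/(-0.028900) = -0.100376

-0.1004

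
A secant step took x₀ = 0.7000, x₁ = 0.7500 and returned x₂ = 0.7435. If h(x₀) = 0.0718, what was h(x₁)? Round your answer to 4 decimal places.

-0.0107

The secant line through (0.7000, 0.0718) and (0.7500, h(x₁)) crosses zero at x₂ = 0.7435.
So (0.7000, 0.0718), (0.7500, h(x₁)), (0.7435, 0) are collinear:
h(x₁) = 0.0718 · (0.7500 − 0.7435) / (0.7000 − 0.7435) = 0.0718 · (0.006500)/(-0.043500) = -0.010729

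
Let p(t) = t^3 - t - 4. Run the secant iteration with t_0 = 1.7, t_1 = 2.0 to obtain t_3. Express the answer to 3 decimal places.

p(1.7) = -0.78700, p(2.0) = 2.00000
t_2 = 2.00000 − 2.00000·(2.00000 − 1.70000) / (2.00000 − (-0.78700)) = 2.00000 − (0.60000)/(2.78700) = 1.78471
p(1.78471) = -0.10003
t_3 = 1.78471 − (-0.10003)·(1.78471 − 2.00000) / (-0.10003 − 2.00000) = 1.78471 − (0.02153)/(-2.10003) = 1.79497

1.795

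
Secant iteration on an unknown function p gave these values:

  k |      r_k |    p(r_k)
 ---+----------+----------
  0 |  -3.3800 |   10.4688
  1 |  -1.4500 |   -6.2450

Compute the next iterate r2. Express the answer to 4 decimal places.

-2.1711

r2 = -1.4500 − (-6.2450)·(-1.4500 − (-3.3800)) / (-6.2450 − 10.4688)
   = -1.4500 − (-12.052850)/(-16.713800) = -2.171132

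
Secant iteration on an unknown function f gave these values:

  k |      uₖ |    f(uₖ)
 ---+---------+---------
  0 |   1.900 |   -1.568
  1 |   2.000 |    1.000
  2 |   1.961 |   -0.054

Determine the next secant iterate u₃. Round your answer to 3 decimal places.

1.963

u₃ = 1.961 − (-0.054)·(1.961 − 2.000) / (-0.054 − 1.000)
   = 1.961 − (0.00211)/(-1.05400) = 1.96300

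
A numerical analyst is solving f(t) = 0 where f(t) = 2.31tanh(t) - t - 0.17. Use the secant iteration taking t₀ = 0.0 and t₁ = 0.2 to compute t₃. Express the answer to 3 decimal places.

0.131

f(0.0) = -0.17000, f(0.2) = 0.08594
t₂ = 0.20000 − 0.08594·(0.20000 − 0.00000) / (0.08594 − (-0.17000)) = 0.20000 − (0.01719)/(0.25594) = 0.13285
f(0.13285) = 0.00223
t₃ = 0.13285 − 0.00223·(0.13285 − 0.20000) / (0.00223 − 0.08594) = 0.13285 − (-0.00015)/(-0.08370) = 0.13105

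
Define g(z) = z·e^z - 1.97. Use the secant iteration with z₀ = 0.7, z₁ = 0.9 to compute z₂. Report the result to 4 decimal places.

0.8394

g(0.7) = -0.560373, g(0.9) = 0.243643
z₂ = 0.900000 − 0.243643·(0.900000 − 0.700000) / (0.243643 − (-0.560373)) = 0.900000 − (0.048729)/(0.804016) = 0.839394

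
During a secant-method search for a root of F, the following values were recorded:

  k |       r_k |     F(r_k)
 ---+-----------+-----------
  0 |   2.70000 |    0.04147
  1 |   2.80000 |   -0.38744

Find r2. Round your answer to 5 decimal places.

2.70967

r2 = 2.80000 − (-0.38744)·(2.80000 − 2.70000) / (-0.38744 − 0.04147)
   = 2.80000 − (-0.0387440)/(-0.4289100) = 2.7096687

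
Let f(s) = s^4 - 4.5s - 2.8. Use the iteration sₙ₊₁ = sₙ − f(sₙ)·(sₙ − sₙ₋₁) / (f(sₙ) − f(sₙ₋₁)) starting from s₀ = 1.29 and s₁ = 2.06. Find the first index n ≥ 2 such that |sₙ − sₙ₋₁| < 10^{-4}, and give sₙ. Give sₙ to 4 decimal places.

f(1.29) = -5.835771, f(2.06) = 5.938141
s₂ = 2.060000 − 5.938141·(0.770000)/(11.773912) = 1.671653;  |Δ| = 0.388347
f(1.671653) = -2.513641
s₃ = 1.671653 − (-2.513641)·(-0.388347)/(-8.451781) = 1.787151;  |Δ| = 0.115498
f(1.787151) = -0.641130
s₄ = 1.787151 − (-0.641130)·(0.115498)/(1.872510) = 1.826696;  |Δ| = 0.039546
f(1.826696) = 0.114231
s₅ = 1.826696 − 0.114231·(0.039546)/(0.755361) = 1.820716;  |Δ| = 0.005980
f(1.820716) = -0.003952
s₆ = 1.820716 − (-0.003952)·(-0.005980)/(-0.118183) = 1.820916;  |Δ| = 0.000200
f(1.820916) = -0.000023
s₇ = 1.820916 − (-0.000023)·(0.000200)/(0.003929) = 1.820917;  |Δ| = 0.000001
|s₇ − s₆| = 0.000001 < 10^{-4}

n = 7, sₙ = 1.8209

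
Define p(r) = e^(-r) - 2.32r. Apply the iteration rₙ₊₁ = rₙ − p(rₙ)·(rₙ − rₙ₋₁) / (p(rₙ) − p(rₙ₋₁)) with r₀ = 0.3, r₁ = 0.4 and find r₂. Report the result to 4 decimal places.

p(0.3) = 0.044818, p(0.4) = -0.257680
r₂ = 0.400000 − (-0.257680)·(0.400000 − 0.300000) / (-0.257680 − 0.044818) = 0.400000 − (-0.025768)/(-0.302498) = 0.314816

0.3148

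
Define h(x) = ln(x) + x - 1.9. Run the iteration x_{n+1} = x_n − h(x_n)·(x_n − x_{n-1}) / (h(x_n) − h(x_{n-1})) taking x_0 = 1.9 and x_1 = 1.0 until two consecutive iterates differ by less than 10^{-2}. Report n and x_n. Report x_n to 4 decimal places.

n = 4, x_n = 1.4967

h(1.9) = 0.641854, h(1.0) = -0.900000
x_2 = 1.000000 − (-0.900000)·(-0.900000)/(-1.541854) = 1.525342;  |Δ| = 0.525342
h(1.525342) = 0.047560
x_3 = 1.525342 − 0.047560·(0.525342)/(0.947560) = 1.498974;  |Δ| = 0.026368
h(1.498974) = 0.003754
x_4 = 1.498974 − 0.003754·(-0.026368)/(-0.043806) = 1.496714;  |Δ| = 0.002260
|x_4 − x_3| = 0.002260 < 10^{-2}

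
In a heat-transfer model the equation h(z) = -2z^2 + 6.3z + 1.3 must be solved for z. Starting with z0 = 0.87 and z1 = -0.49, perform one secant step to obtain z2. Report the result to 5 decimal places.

h(0.87) = 5.2672000, h(-0.49) = -2.2672000
z2 = -0.4900000 − (-2.2672000)·(-0.4900000 − 0.8700000) / (-2.2672000 − 5.2672000) = -0.4900000 − (3.0833920)/(-7.5344000) = -0.0807581

-0.08076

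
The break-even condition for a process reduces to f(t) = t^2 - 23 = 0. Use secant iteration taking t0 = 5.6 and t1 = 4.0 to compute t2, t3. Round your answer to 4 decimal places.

f(5.6) = 8.360000, f(4.0) = -7.000000
t2 = 4.000000 − (-7.000000)·(4.000000 − 5.600000) / (-7.000000 − 8.360000) = 4.000000 − (11.200000)/(-15.360000) = 4.729167
f(4.729167) = -0.634983
t3 = 4.729167 − (-0.634983)·(4.729167 − 4.000000) / (-0.634983 − (-7.000000)) = 4.729167 − (-0.463008)/(6.365017) = 4.801909

4.7292, 4.8019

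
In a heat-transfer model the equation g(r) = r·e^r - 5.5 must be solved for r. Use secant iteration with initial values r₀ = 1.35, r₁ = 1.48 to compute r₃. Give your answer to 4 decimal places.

g(1.35) = -0.292476, g(1.48) = 1.001560
r₂ = 1.480000 − 1.001560·(1.480000 − 1.350000) / (1.001560 − (-0.292476)) = 1.480000 − (0.130203)/(1.294035) = 1.379382
g(1.379382) = -0.020476
r₃ = 1.379382 − (-0.020476)·(1.379382 − 1.480000) / (-0.020476 − 1.001560) = 1.379382 − (0.002060)/(-1.022036) = 1.381398

1.3814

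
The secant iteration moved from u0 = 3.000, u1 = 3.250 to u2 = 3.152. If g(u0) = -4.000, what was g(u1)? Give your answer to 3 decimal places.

The secant line through (3.000, -4.000) and (3.250, g(u1)) crosses zero at u2 = 3.152.
So (3.000, -4.000), (3.250, g(u1)), (3.152, 0) are collinear:
g(u1) = -4.000 · (3.250 − 3.152) / (3.000 − 3.152) = -4.000 · (0.09800)/(-0.15200) = 2.57895

2.579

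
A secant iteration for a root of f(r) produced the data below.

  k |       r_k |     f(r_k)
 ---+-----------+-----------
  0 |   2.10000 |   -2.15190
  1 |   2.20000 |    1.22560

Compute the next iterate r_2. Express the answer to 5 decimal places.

r_2 = 2.20000 − 1.22560·(2.20000 − 2.10000) / (1.22560 − (-2.15190))
   = 2.20000 − (0.1225600)/(3.3775000) = 2.1637128

2.16371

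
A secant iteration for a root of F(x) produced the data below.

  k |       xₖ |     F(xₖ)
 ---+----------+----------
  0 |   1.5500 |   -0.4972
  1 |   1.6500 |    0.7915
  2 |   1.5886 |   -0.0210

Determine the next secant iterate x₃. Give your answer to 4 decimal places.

x₃ = 1.5886 − (-0.0210)·(1.5886 − 1.6500) / (-0.0210 − 0.7915)
   = 1.5886 − (0.001289)/(-0.812500) = 1.590187

1.5902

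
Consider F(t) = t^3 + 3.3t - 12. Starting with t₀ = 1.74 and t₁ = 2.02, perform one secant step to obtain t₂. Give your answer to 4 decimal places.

F(1.74) = -0.989976, F(2.02) = 2.908408
t₂ = 2.020000 − 2.908408·(2.020000 − 1.740000) / (2.908408 − (-0.989976)) = 2.020000 − (0.814354)/(3.898384) = 1.811105

1.8111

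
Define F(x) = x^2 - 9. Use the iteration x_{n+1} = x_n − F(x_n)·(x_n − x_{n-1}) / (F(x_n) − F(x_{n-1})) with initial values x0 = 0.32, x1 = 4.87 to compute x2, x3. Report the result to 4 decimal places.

F(0.32) = -8.897600, F(4.87) = 14.716900
x2 = 4.870000 − 14.716900·(4.870000 − 0.320000) / (14.716900 − (-8.897600)) = 4.870000 − (66.961895)/(23.614500) = 2.034374
F(2.034374) = -4.861323
x3 = 2.034374 − (-4.861323)·(2.034374 − 4.870000) / (-4.861323 − 14.716900) = 2.034374 − (13.784896)/(-19.578223) = 2.738467

2.0344, 2.7385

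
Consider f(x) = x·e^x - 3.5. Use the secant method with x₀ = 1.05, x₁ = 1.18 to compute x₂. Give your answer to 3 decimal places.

1.127

f(1.05) = -0.49947, f(1.18) = 0.34016
x₂ = 1.18000 − 0.34016·(1.18000 − 1.05000) / (0.34016 − (-0.49947)) = 1.18000 − (0.04422)/(0.83963) = 1.12733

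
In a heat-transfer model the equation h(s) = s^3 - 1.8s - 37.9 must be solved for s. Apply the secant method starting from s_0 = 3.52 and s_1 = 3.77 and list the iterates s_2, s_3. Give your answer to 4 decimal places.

3.5363, 3.5374

h(3.52) = -0.621792, h(3.77) = 8.896633
s_2 = 3.770000 − 8.896633·(3.770000 − 3.520000) / (8.896633 − (-0.621792)) = 3.770000 − (2.224158)/(9.518425) = 3.536331
h(3.536331) = -0.041314
s_3 = 3.536331 − (-0.041314)·(3.536331 − 3.770000) / (-0.041314 − 8.896633) = 3.536331 − (0.009654)/(-8.937947) = 3.537411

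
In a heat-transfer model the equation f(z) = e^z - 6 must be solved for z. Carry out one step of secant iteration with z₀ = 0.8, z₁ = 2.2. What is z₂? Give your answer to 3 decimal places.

1.577

f(0.8) = -3.77446, f(2.2) = 3.02501
z₂ = 2.20000 − 3.02501·(2.20000 − 0.80000) / (3.02501 − (-3.77446)) = 2.20000 − (4.23502)/(6.79947) = 1.57715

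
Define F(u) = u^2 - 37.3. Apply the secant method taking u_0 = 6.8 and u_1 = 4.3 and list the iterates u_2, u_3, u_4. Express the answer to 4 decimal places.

F(6.8) = 8.940000, F(4.3) = -18.810000
u_2 = 4.300000 − (-18.810000)·(4.300000 − 6.800000) / (-18.810000 − 8.940000) = 4.300000 − (47.025000)/(-27.750000) = 5.994595
F(5.994595) = -1.364836
u_3 = 5.994595 − (-1.364836)·(5.994595 − 4.300000) / (-1.364836 − (-18.810000)) = 5.994595 − (-2.312843)/(17.445164) = 6.127172
F(6.127172) = 0.242243
u_4 = 6.127172 − 0.242243·(6.127172 − 5.994595) / (0.242243 − (-1.364836)) = 6.127172 − (0.032116)/(1.607078) = 6.107188

5.9946, 6.1272, 6.1072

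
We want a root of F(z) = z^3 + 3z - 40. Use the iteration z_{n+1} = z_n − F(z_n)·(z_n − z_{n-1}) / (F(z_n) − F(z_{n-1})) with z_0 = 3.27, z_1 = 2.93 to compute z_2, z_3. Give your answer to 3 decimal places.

3.120, 3.129

F(3.27) = 4.77578, F(2.93) = -6.05624
z_2 = 2.93000 − (-6.05624)·(2.93000 − 3.27000) / (-6.05624 − 4.77578) = 2.93000 − (2.05912)/(-10.83203) = 3.12010
F(3.12010) = -0.26559
z_3 = 3.12010 − (-0.26559)·(3.12010 − 2.93000) / (-0.26559 − (-6.05624)) = 3.12010 − (-0.05049)/(5.79066) = 3.12881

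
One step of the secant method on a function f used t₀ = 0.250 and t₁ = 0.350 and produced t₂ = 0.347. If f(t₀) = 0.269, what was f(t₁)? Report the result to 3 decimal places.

-0.008

The secant line through (0.250, 0.269) and (0.350, f(t₁)) crosses zero at t₂ = 0.347.
So (0.250, 0.269), (0.350, f(t₁)), (0.347, 0) are collinear:
f(t₁) = 0.269 · (0.350 − 0.347) / (0.250 − 0.347) = 0.269 · (0.00300)/(-0.09700) = -0.00832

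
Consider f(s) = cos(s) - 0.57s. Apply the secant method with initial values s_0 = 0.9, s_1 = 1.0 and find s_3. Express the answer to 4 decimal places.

f(0.9) = 0.108610, f(1.0) = -0.029698
s_2 = 1.000000 − (-0.029698)·(1.000000 − 0.900000) / (-0.029698 − 0.108610) = 1.000000 − (-0.002970)/(-0.138308) = 0.978528
f(0.978528) = 0.000484
s_3 = 0.978528 − 0.000484·(0.978528 − 1.000000) / (0.000484 − (-0.029698)) = 0.978528 − (-0.000010)/(0.030181) = 0.978872

0.9789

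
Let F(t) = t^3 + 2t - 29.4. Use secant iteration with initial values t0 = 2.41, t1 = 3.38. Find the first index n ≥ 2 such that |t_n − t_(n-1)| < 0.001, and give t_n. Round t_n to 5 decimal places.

F(2.41) = -10.5824790, F(3.38) = 15.9744720
t2 = 3.3800000 − 15.9744720·(0.9700000)/(26.5569510) = 2.7965280;  |Δ| = 0.5834720
F(2.7965280) = -1.9365047
t3 = 2.7965280 − (-1.9365047)·(-0.5834720)/(-17.9109767) = 2.8596120;  |Δ| = 0.0630840
F(2.8596120) = -0.2966399
t4 = 2.8596120 − (-0.2966399)·(0.0630840)/(1.6398648) = 2.8710234;  |Δ| = 0.0114114
F(2.8710234) = 0.0072490
t5 = 2.8710234 − 0.0072490·(0.0114114)/(0.3038888) = 2.8707512;  |Δ| = 0.0002722
|t5 − t4| = 0.0002722 < 0.001

n = 5, t_n = 2.87075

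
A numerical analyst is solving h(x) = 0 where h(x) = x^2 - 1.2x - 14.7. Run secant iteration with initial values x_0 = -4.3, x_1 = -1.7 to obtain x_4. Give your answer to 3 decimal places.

h(-4.3) = 8.95000, h(-1.7) = -9.77000
x_2 = -1.70000 − (-9.77000)·(-1.70000 − (-4.30000)) / (-9.77000 − 8.95000) = -1.70000 − (-25.40200)/(-18.72000) = -3.05694
h(-3.05694) = -1.68676
x_3 = -3.05694 − (-1.68676)·(-3.05694 − (-1.70000)) / (-1.68676 − (-9.77000)) = -3.05694 − (2.28884)/(8.08324) = -3.34010
h(-3.34010) = 0.46441
x_4 = -3.34010 − 0.46441·(-3.34010 − (-3.05694)) / (0.46441 − (-1.68676)) = -3.34010 − (-0.13150)/(2.15117) = -3.27897

-3.279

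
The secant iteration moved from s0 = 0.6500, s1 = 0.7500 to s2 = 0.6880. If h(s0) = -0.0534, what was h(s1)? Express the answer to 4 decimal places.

0.0871

The secant line through (0.6500, -0.0534) and (0.7500, h(s1)) crosses zero at s2 = 0.6880.
So (0.6500, -0.0534), (0.7500, h(s1)), (0.6880, 0) are collinear:
h(s1) = -0.0534 · (0.7500 − 0.6880) / (0.6500 − 0.6880) = -0.0534 · (0.062000)/(-0.038000) = 0.087126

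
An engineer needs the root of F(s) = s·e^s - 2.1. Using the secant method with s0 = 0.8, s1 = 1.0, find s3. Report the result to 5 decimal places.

0.87457

F(0.8) = -0.3195673, F(1.0) = 0.6182818
s2 = 1.0000000 − 0.6182818·(1.0000000 − 0.8000000) / (0.6182818 − (-0.3195673)) = 1.0000000 − (0.1236564)/(0.9378491) = 0.8681490
F(0.8681490) = -0.0316379
s3 = 0.8681490 − (-0.0316379)·(0.8681490 − 1.0000000) / (-0.0316379 − 0.6182818) = 0.8681490 − (0.0041715)/(-0.6499198) = 0.8745674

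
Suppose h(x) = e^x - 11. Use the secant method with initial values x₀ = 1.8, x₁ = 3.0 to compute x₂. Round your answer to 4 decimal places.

2.2232

h(1.8) = -4.950353, h(3.0) = 9.085537
x₂ = 3.000000 − 9.085537·(3.000000 − 1.800000) / (9.085537 − (-4.950353)) = 3.000000 − (10.902644)/(14.035889) = 2.223231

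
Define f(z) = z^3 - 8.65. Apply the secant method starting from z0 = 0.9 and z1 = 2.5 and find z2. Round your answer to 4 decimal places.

f(0.9) = -7.921000, f(2.5) = 6.975000
z2 = 2.500000 − 6.975000·(2.500000 − 0.900000) / (6.975000 − (-7.921000)) = 2.500000 − (11.160000)/(14.896000) = 1.750806

1.7508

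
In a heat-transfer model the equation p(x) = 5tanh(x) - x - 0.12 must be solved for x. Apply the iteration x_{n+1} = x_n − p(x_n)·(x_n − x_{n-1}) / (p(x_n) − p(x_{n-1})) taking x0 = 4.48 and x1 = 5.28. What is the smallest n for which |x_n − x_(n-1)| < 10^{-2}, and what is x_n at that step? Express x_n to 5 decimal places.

p(4.48) = 0.3987157, p(5.28) = -0.4002593
x2 = 5.2800000 − (-0.4002593)·(0.8000000)/(-0.7989750) = 4.8792272;  |Δ| = 0.4007728
p(4.8792272) = 0.0001948
x3 = 4.8792272 − 0.0001948·(-0.4007728)/(0.4004541) = 4.8794221;  |Δ| = 0.0001949
|x3 − x2| = 0.0001949 < 10^{-2}

n = 3, x_n = 4.87942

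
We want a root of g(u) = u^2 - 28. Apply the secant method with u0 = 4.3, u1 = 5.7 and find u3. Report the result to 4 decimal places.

g(4.3) = -9.510000, g(5.7) = 4.490000
u2 = 5.700000 − 4.490000·(5.700000 − 4.300000) / (4.490000 − (-9.510000)) = 5.700000 − (6.286000)/(14.000000) = 5.251000
g(5.251000) = -0.426999
u3 = 5.251000 − (-0.426999)·(5.251000 − 5.700000) / (-0.426999 − 4.490000) = 5.251000 − (0.191723)/(-4.916999) = 5.289992

5.2900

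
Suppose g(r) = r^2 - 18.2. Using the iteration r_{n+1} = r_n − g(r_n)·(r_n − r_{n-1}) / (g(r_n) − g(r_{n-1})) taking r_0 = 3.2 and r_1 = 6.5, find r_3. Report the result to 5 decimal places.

g(3.2) = -7.9600000, g(6.5) = 24.0500000
r_2 = 6.5000000 − 24.0500000·(6.5000000 − 3.2000000) / (24.0500000 − (-7.9600000)) = 6.5000000 − (79.3650000)/(32.0100000) = 4.0206186
g(4.0206186) = -2.0346264
r_3 = 4.0206186 − (-2.0346264)·(4.0206186 − 6.5000000) / (-2.0346264 − 24.0500000) = 4.0206186 − (5.0446150)/(-26.0846264) = 4.2140127

4.21401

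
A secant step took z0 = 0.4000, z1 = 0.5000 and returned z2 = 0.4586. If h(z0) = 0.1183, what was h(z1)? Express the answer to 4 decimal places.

-0.0836

The secant line through (0.4000, 0.1183) and (0.5000, h(z1)) crosses zero at z2 = 0.4586.
So (0.4000, 0.1183), (0.5000, h(z1)), (0.4586, 0) are collinear:
h(z1) = 0.1183 · (0.5000 − 0.4586) / (0.4000 − 0.4586) = 0.1183 · (0.041400)/(-0.058600) = -0.083577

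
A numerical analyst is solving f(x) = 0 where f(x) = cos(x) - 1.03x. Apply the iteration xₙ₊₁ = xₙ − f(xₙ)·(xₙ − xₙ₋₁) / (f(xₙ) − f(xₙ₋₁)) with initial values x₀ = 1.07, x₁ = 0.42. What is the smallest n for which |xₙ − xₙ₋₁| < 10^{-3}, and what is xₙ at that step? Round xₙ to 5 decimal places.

f(1.07) = -0.6219758, f(0.42) = 0.4804889
x₂ = 0.4200000 − 0.4804889·(-0.6500000)/(1.1024647) = 0.7032905;  |Δ| = 0.2832905
f(0.7032905) = 0.0383290
x₃ = 0.7032905 − 0.0383290·(0.2832905)/(-0.4421600) = 0.7278478;  |Δ| = 0.0245573
f(0.7278478) = -0.0030753
x₄ = 0.7278478 − (-0.0030753)·(0.0245573)/(-0.0414043) = 0.7260238;  |Δ| = 0.0018240
f(0.7260238) = 0.0000156
x₅ = 0.7260238 − 0.0000156·(-0.0018240)/(0.0030909) = 0.7260330;  |Δ| = 0.0000092
|x₅ − x₄| = 0.0000092 < 10^{-3}

n = 5, xₙ = 0.72603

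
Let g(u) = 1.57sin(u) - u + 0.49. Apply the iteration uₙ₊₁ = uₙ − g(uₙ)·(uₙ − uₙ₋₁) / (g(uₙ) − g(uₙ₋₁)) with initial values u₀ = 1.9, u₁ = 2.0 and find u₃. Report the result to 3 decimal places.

1.949

g(1.9) = 0.07569, g(2.0) = -0.08240
u₂ = 2.00000 − (-0.08240)·(2.00000 − 1.90000) / (-0.08240 − 0.07569) = 2.00000 − (-0.00824)/(-0.15809) = 1.94788
g(1.94788) = 0.00182
u₃ = 1.94788 − 0.00182·(1.94788 − 2.00000) / (0.00182 − (-0.08240)) = 1.94788 − (-0.00009)/(0.08422) = 1.94900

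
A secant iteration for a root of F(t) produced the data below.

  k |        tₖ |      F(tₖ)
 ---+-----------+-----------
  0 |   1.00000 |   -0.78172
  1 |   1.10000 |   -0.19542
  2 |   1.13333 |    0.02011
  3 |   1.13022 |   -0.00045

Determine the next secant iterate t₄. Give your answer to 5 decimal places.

1.13029

t₄ = 1.13022 − (-0.00045)·(1.13022 − 1.13333) / (-0.00045 − 0.02011)
   = 1.13022 − (0.0000014)/(-0.0205600) = 1.1302881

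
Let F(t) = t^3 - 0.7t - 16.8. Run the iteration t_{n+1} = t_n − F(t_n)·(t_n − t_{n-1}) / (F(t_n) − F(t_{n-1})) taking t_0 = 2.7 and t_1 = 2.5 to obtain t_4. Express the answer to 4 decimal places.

2.6522

F(2.7) = 0.993000, F(2.5) = -2.925000
t_2 = 2.500000 − (-2.925000)·(2.500000 − 2.700000) / (-2.925000 − 0.993000) = 2.500000 − (0.585000)/(-3.918000) = 2.649311
F(2.649311) = -0.059407
t_3 = 2.649311 − (-0.059407)·(2.649311 − 2.500000) / (-0.059407 − (-2.925000)) = 2.649311 − (-0.008870)/(2.865593) = 2.652406
F(2.652406) = 0.003681
t_4 = 2.652406 − 0.003681·(2.652406 − 2.649311) / (0.003681 − (-0.059407)) = 2.652406 − (0.000011)/(0.063088) = 2.652226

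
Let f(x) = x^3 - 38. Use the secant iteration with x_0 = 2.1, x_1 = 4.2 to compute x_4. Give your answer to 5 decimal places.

3.36992

f(2.1) = -28.7390000, f(4.2) = 36.0880000
x_2 = 4.2000000 − 36.0880000·(4.2000000 − 2.1000000) / (36.0880000 − (-28.7390000)) = 4.2000000 − (75.7848000)/(64.8270000) = 3.0309686
f(3.0309686) = -10.1551872
x_3 = 3.0309686 − (-10.1551872)·(3.0309686 − 4.2000000) / (-10.1551872 − 36.0880000) = 3.0309686 − (11.8717330)/(-46.2431872) = 3.2876925
f(3.2876925) = -2.4635879
x_4 = 3.2876925 − (-2.4635879)·(3.2876925 − 3.0309686) / (-2.4635879 − (-10.1551872)) = 3.2876925 − (-0.6324620)/(7.6915993) = 3.3699201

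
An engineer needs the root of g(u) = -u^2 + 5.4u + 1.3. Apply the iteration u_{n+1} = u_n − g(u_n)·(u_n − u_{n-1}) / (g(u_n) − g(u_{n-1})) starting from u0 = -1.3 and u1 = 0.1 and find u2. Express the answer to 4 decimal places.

-0.1773

g(-1.3) = -7.410000, g(0.1) = 1.830000
u2 = 0.100000 − 1.830000·(0.100000 − (-1.300000)) / (1.830000 − (-7.410000)) = 0.100000 − (2.562000)/(9.240000) = -0.177273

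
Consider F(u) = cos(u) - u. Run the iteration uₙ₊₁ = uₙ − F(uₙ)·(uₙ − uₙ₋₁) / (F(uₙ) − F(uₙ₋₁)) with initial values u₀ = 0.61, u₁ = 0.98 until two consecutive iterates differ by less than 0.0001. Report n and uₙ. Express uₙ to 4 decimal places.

F(0.61) = 0.209648, F(0.98) = -0.422977
u₂ = 0.980000 − (-0.422977)·(0.370000)/(-0.632625) = 0.732616;  |Δ| = 0.247384
F(0.732616) = 0.010812
u₃ = 0.732616 − 0.010812·(-0.247384)/(0.433789) = 0.738782;  |Δ| = 0.006166
F(0.738782) = 0.000508
u₄ = 0.738782 − 0.000508·(0.006166)/(-0.010304) = 0.739086;  |Δ| = 0.000304
F(0.739086) = -0.000001
u₅ = 0.739086 − (-0.000001)·(0.000304)/(-0.000509) = 0.739085;  |Δ| = 0.000000
|u₅ − u₄| = 0.000000 < 0.0001

n = 5, uₙ = 0.7391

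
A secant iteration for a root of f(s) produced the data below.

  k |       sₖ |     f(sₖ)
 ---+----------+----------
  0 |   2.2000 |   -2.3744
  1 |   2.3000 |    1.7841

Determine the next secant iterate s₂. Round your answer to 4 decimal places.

s₂ = 2.3000 − 1.7841·(2.3000 − 2.2000) / (1.7841 − (-2.3744))
   = 2.3000 − (0.178410)/(4.158500) = 2.257098

2.2571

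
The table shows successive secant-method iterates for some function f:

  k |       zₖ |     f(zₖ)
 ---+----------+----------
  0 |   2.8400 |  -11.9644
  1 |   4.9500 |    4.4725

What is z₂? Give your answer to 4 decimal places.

4.3759

z₂ = 4.9500 − 4.4725·(4.9500 − 2.8400) / (4.4725 − (-11.9644))
   = 4.9500 − (9.436975)/(16.436900) = 4.375866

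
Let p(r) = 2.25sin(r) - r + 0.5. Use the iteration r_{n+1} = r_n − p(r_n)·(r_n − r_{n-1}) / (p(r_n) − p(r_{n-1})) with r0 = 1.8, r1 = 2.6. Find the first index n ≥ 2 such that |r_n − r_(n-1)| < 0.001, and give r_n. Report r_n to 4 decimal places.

p(1.8) = 0.891157, p(2.6) = -0.940122
r2 = 2.600000 − (-0.940122)·(0.800000)/(-1.831279) = 2.189305;  |Δ| = 0.410695
p(2.189305) = 0.143870
r3 = 2.189305 − 0.143870·(-0.410695)/(1.083992) = 2.243813;  |Δ| = 0.054508
p(2.243813) = 0.015562
r4 = 2.243813 − 0.015562·(0.054508)/(-0.128307) = 2.250424;  |Δ| = 0.006611
p(2.250424) = -0.000360
r5 = 2.250424 − (-0.000360)·(0.006611)/(-0.015922) = 2.250275;  |Δ| = 0.000149
|r5 − r4| = 0.000149 < 0.001

n = 5, r_n = 2.2503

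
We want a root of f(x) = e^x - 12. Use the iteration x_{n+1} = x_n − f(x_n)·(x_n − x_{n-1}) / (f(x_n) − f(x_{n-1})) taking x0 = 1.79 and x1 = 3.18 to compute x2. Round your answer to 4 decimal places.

f(1.79) = -6.010548, f(3.18) = 12.046754
x2 = 3.180000 − 12.046754·(3.180000 − 1.790000) / (12.046754 − (-6.010548)) = 3.180000 − (16.744987)/(18.057301) = 2.252675

2.2527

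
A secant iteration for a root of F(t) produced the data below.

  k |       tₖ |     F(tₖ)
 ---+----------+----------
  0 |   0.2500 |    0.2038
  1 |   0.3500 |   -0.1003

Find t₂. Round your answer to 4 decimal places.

0.3170

t₂ = 0.3500 − (-0.1003)·(0.3500 − 0.2500) / (-0.1003 − 0.2038)
   = 0.3500 − (-0.010030)/(-0.304100) = 0.317017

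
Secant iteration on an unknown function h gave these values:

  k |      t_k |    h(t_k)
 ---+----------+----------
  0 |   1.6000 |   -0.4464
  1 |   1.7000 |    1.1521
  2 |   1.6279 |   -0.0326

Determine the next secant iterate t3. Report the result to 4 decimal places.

1.6299

t3 = 1.6279 − (-0.0326)·(1.6279 − 1.7000) / (-0.0326 − 1.1521)
   = 1.6279 − (0.002350)/(-1.184700) = 1.629884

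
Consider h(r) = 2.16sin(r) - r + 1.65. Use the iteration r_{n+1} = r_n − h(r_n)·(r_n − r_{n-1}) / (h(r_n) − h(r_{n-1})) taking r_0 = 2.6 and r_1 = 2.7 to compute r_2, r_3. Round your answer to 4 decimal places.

h(2.6) = 0.163483, h(2.7) = -0.126859
r_2 = 2.700000 − (-0.126859)·(2.700000 − 2.600000) / (-0.126859 − 0.163483) = 2.700000 − (-0.012686)/(-0.290342) = 2.656307
h(2.656307) = 0.001249
r_3 = 2.656307 − 0.001249·(2.656307 − 2.700000) / (0.001249 − (-0.126859)) = 2.656307 − (-0.000055)/(0.128108) = 2.656733

2.6563, 2.6567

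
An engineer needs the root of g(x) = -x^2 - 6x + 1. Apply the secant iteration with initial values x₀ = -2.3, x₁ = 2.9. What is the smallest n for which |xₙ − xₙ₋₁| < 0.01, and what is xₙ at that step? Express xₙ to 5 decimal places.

g(-2.3) = 9.5100000, g(2.9) = -24.8100000
x₂ = 2.9000000 − (-24.8100000)·(5.2000000)/(-34.3200000) = -0.8590909;  |Δ| = 3.7590909
g(-0.8590909) = 5.4165083
x₃ = -0.8590909 − 5.4165083·(-3.7590909)/(30.2265083) = -0.1854720;  |Δ| = 0.6736189
g(-0.1854720) = 2.0784322
x₄ = -0.1854720 − 2.0784322·(0.6736189)/(-3.3380760) = 0.2339526;  |Δ| = 0.4194246
g(0.2339526) = -0.4584493
x₅ = 0.2339526 − (-0.4584493)·(0.4194246)/(-2.5368816) = 0.1581568;  |Δ| = 0.0757958
g(0.1581568) = 0.0260456
x₆ = 0.1581568 − 0.0260456·(-0.0757958)/(0.4844950) = 0.1622315;  |Δ| = 0.0040747
|x₆ − x₅| = 0.0040747 < 0.01

n = 6, xₙ = 0.16223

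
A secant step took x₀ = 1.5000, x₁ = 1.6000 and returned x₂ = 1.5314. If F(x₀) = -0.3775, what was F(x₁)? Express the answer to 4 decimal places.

The secant line through (1.5000, -0.3775) and (1.6000, F(x₁)) crosses zero at x₂ = 1.5314.
So (1.5000, -0.3775), (1.6000, F(x₁)), (1.5314, 0) are collinear:
F(x₁) = -0.3775 · (1.6000 − 1.5314) / (1.5000 − 1.5314) = -0.3775 · (0.068600)/(-0.031400) = 0.824729

0.8247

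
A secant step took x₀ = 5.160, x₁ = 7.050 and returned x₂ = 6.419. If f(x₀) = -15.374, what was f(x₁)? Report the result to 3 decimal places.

The secant line through (5.160, -15.374) and (7.050, f(x₁)) crosses zero at x₂ = 6.419.
So (5.160, -15.374), (7.050, f(x₁)), (6.419, 0) are collinear:
f(x₁) = -15.374 · (7.050 − 6.419) / (5.160 − 6.419) = -15.374 · (0.63100)/(-1.25900) = 7.70532

7.705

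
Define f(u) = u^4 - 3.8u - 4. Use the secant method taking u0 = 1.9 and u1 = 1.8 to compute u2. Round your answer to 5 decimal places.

1.81589

f(1.9) = 1.8121000, f(1.8) = -0.3424000
u2 = 1.8000000 − (-0.3424000)·(1.8000000 − 1.9000000) / (-0.3424000 − 1.8121000) = 1.8000000 − (0.0342400)/(-2.1545000) = 1.8158923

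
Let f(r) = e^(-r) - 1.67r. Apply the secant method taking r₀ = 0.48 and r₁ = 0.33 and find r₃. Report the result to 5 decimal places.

f(0.48) = -0.1828166, f(0.33) = 0.1678237
r₂ = 0.3300000 − 0.1678237·(0.3300000 − 0.4800000) / (0.1678237 − (-0.1828166)) = 0.3300000 − (-0.0251736)/(0.3506403) = 0.4017931
f(0.4017931) = -0.0018753
r₃ = 0.4017931 − (-0.0018753)·(0.4017931 − 0.3300000) / (-0.0018753 − 0.1678237) = 0.4017931 − (-0.0001346)/(-0.1696991) = 0.4009997

0.40100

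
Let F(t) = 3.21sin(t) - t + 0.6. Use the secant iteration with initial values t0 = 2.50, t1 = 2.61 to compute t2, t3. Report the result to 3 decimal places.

2.506, 2.506

F(2.50) = 0.02110, F(2.61) = -0.38283
t2 = 2.61000 − (-0.38283)·(2.61000 − 2.50000) / (-0.38283 − 0.02110) = 2.61000 − (-0.04211)/(-0.40392) = 2.50574
F(2.50574) = 0.00055
t3 = 2.50574 − 0.00055·(2.50574 − 2.61000) / (0.00055 − (-0.38283)) = 2.50574 − (-0.00006)/(0.38337) = 2.50589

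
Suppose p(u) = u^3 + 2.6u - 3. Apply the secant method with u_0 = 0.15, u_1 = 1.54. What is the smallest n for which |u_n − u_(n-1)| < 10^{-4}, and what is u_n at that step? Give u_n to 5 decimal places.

p(0.15) = -2.6066250, p(1.54) = 4.6562640
u_2 = 1.5400000 − 4.6562640·(1.3900000)/(7.2628890) = 0.6488661;  |Δ| = 0.8911339
p(0.6488661) = -1.0397580
u_3 = 0.6488661 − (-1.0397580)·(-0.8911339)/(-5.6960220) = 0.8115346;  |Δ| = 0.1626686
p(0.8115346) = -0.3555427
u_4 = 0.8115346 − (-0.3555427)·(0.1626686)/(0.6842153) = 0.8960630;  |Δ| = 0.0845284
p(0.8960630) = 0.0492387
u_5 = 0.8960630 − 0.0492387·(0.0845284)/(0.4047814) = 0.8857807;  |Δ| = 0.0102823
p(0.8857807) = -0.0019798
u_6 = 0.8857807 − (-0.0019798)·(-0.0102823)/(-0.0512185) = 0.8861782;  |Δ| = 0.0003975
p(0.8861782) = -0.0000105
u_7 = 0.8861782 − (-0.0000105)·(0.0003975)/(0.0019693) = 0.8861803;  |Δ| = 0.0000021
|u_7 − u_6| = 0.0000021 < 10^{-4}

n = 7, u_n = 0.88618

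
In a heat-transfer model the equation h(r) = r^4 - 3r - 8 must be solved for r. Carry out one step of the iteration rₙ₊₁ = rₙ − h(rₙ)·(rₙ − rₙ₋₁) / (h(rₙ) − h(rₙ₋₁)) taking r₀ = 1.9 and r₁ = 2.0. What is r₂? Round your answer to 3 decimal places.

h(1.9) = -0.66790, h(2.0) = 2.00000
r₂ = 2.00000 − 2.00000·(2.00000 − 1.90000) / (2.00000 − (-0.66790)) = 2.00000 − (0.20000)/(2.66790) = 1.92503

1.925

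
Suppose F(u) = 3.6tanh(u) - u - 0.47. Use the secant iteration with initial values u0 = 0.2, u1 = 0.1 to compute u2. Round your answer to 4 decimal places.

F(0.2) = 0.040551, F(0.1) = -0.211195
u2 = 0.100000 − (-0.211195)·(0.100000 − 0.200000) / (-0.211195 − 0.040551) = 0.100000 − (0.021120)/(-0.251746) = 0.183892

0.1839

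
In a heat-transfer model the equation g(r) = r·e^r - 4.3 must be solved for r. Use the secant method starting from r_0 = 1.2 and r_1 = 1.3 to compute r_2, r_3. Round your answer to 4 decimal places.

g(1.2) = -0.315860, g(1.3) = 0.470086
r_2 = 1.300000 − 0.470086·(1.300000 − 1.200000) / (0.470086 − (-0.315860)) = 1.300000 − (0.047009)/(0.785945) = 1.240189
g(1.240189) = -0.013580
r_3 = 1.240189 − (-0.013580)·(1.240189 − 1.300000) / (-0.013580 − 0.470086) = 1.240189 − (0.000812)/(-0.483666) = 1.241868

1.2402, 1.2419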